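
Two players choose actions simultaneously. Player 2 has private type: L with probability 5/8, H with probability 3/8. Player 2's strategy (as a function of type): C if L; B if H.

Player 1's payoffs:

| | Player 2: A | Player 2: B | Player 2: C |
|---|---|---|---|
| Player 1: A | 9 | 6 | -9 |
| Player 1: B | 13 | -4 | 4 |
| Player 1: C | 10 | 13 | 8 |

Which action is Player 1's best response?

E[A] = 5/8·(-9) + 3/8·(6) = -27/8
E[B] = 5/8·(4) + 3/8·(-4) = 1
E[C] = 5/8·(8) + 3/8·(13) = 79/8
Best response: C (79/8 is the largest).

C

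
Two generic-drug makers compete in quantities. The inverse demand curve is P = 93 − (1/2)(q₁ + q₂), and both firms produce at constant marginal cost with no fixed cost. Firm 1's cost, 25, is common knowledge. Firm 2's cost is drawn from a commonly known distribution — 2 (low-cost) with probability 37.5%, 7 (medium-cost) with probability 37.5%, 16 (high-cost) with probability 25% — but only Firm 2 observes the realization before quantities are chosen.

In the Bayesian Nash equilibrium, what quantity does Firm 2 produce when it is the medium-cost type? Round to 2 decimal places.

69.21

Firm 2 with cost c maximizes (93 − (1/2)(q₁+q₂) − c)·q₂, giving q₂(c) = (93 − c − (1/2)q₁).
E[c₂] = 0.375·2 + 0.375·7 + 0.25·16 = 7.375
Firm 1's FOC against E[q₂] yields q₁ = (93 − 2·25 + E[c₂])/(3/2) = (93 − 50 + 7.375)/(3/2) = 33.5833.
q₂(medium-cost) = (93 − 7 − (1/2)·33.5833) = 69.2083.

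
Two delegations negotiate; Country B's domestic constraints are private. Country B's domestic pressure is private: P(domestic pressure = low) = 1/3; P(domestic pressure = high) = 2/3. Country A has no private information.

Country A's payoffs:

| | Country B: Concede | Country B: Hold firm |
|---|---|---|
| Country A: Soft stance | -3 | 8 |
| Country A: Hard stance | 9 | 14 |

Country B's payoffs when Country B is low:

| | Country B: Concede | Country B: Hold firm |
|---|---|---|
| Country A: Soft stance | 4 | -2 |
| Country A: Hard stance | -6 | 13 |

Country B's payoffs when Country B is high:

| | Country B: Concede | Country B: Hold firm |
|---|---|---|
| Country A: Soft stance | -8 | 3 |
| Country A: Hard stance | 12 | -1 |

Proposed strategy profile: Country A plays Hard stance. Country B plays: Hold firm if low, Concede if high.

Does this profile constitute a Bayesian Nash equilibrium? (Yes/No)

Yes

Country A plays Hard stance: E[Hard stance] = 1/3·(14) + 2/3·(9) = 32/3; E[Soft stance] = 2/3. Best-responding. ✓
Country B (domestic pressure low), facing Hard stance: Concede gives -6, Hold firm gives 13. Proposed Hold firm is best. ✓
Country B (domestic pressure high), facing Hard stance: Concede gives 12, Hold firm gives -1. Proposed Concede is best. ✓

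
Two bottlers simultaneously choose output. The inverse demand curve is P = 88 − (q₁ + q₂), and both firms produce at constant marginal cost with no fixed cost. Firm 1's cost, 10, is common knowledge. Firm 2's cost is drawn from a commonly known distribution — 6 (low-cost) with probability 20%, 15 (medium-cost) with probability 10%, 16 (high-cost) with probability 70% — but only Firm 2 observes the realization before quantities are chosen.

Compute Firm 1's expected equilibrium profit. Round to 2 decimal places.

745.29

Each type of Firm 2 best-responds to q₁; Firm 1 best-responds to the expected q₂ over Firm 2's types.
Firm 2 with cost c maximizes (88 − (q₁+q₂) − c)·q₂, giving q₂(c) = (88 − c − q₁)/2.
E[c₂] = 0.2·6 + 0.1·15 + 0.7·16 = 13.9
Firm 1's FOC against E[q₂] yields q₁ = (88 − 2·10 + E[c₂])/3 = (88 − 20 + 13.9)/3 = 27.3.
E[P] = 88 − (q₁ + E[q₂]) = 37.3; Firm 1's expected profit = (E[P] − 10)·q₁ = (37.3 − 10)·27.3 = 745.29.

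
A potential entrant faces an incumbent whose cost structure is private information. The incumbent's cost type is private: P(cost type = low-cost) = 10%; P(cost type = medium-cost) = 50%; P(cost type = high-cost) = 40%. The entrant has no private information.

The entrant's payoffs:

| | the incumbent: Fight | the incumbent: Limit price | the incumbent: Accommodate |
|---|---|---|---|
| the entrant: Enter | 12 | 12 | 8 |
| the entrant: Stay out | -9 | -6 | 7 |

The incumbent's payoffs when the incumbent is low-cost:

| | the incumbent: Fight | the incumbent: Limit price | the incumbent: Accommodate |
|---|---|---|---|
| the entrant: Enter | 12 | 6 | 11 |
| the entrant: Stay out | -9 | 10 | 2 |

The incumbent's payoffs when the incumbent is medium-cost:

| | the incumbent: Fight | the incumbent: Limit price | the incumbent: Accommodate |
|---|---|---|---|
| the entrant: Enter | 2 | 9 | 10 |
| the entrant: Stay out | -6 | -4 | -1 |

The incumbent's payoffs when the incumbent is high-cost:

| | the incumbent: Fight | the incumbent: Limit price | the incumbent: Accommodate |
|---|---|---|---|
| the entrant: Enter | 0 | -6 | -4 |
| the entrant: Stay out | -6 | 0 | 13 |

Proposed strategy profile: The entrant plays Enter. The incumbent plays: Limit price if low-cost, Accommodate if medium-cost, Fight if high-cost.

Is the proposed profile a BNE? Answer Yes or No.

A profile is a BNE iff every type of every player is best-responding given beliefs about the other side.
The entrant plays Enter: E[Enter] = 0.1·(12) + 0.5·(8) + 0.4·(12) = 10; E[Stay out] = -0.7. Best-responding. ✓
The incumbent (cost type low-cost), facing Enter: Fight gives 12, Limit price gives 6, Accommodate gives 11. Proposed Limit price is not best — profitable deviation exists. ✗
The incumbent (cost type medium-cost), facing Enter: Fight gives 2, Limit price gives 9, Accommodate gives 10. Proposed Accommodate is best. ✓
The incumbent (cost type high-cost), facing Enter: Fight gives 0, Limit price gives -6, Accommodate gives -4. Proposed Fight is best. ✓

No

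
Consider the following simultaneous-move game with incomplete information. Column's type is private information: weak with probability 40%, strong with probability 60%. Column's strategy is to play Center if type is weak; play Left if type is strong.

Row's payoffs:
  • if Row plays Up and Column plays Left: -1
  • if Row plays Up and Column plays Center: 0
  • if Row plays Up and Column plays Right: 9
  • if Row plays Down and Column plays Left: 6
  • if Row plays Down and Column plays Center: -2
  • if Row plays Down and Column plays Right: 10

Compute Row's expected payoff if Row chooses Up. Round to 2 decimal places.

E[Up] = 0.4·0 + 0.6·(-1) = 0 + (-0.6) = -0.6

-0.60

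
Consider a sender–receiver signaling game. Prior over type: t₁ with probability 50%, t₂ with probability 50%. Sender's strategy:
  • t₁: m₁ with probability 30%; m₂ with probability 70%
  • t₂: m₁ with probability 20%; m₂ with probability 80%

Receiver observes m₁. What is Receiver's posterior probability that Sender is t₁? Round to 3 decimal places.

P(m₁) = 0.5·0.3 + 0.5·0.2 = 0.25
P(t₁ | m₁) = (0.5·0.3) / 0.25 = 0.15 / 0.25 = 0.6

0.600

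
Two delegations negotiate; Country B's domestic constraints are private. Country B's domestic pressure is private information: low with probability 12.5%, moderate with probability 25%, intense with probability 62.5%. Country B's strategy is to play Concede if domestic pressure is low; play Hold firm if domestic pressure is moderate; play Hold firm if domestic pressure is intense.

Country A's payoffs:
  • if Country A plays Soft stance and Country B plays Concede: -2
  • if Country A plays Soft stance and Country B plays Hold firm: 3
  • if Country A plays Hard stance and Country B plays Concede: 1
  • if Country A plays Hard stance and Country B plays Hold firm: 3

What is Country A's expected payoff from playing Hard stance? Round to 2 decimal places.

Take the expectation over Country B's domestic pressure, weighting each type's action by its prior probability.
E[Hard stance] = 0.125·1 + 0.25·3 + 0.625·3 = 0.125 + 0.75 + 1.875 = 2.75

2.75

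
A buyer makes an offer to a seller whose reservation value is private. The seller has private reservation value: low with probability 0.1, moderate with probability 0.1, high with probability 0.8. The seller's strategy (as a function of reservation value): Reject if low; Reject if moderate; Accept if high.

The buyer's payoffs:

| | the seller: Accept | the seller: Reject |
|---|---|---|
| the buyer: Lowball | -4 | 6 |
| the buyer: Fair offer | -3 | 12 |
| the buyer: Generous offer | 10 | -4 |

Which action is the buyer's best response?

Generous offer

E[Lowball] = 0.1·(6) + 0.1·(6) + 0.8·(-4) = -2
E[Fair offer] = 0.1·(12) + 0.1·(12) + 0.8·(-3) = 0
E[Generous offer] = 0.1·(-4) + 0.1·(-4) + 0.8·(10) = 7.2
Best response: Generous offer (7.2 is the largest).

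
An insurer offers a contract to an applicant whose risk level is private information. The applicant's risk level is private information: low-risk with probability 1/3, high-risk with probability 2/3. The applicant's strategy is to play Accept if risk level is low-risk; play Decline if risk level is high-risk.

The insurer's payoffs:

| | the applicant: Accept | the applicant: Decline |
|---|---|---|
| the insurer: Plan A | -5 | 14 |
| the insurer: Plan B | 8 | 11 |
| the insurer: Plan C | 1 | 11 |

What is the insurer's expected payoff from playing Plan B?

E[Plan B] = 1/3·8 + 2/3·11 = 8/3 + 22/3 = 10

10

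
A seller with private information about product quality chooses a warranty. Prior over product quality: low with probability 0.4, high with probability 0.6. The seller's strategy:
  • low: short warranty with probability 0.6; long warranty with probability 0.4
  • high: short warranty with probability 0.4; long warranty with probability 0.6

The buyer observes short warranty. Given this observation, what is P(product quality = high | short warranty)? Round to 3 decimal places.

0.500

Apply Bayes' rule using the sender's strategy as the likelihood.
P(short warranty) = 0.4·0.6 + 0.6·0.4 = 0.48
P(high | short warranty) = (0.6·0.4) / 0.48 = 0.24 / 0.48 = 0.5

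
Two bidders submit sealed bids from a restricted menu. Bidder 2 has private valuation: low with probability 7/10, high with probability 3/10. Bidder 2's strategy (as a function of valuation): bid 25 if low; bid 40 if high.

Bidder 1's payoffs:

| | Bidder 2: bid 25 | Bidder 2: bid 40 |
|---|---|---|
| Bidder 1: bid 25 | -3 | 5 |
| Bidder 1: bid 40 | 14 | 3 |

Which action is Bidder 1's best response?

bid 40

E[bid 25] = 7/10·(-3) + 3/10·(5) = -3/5
E[bid 40] = 7/10·(14) + 3/10·(3) = 107/10
Best response: bid 40 (107/10 is the largest).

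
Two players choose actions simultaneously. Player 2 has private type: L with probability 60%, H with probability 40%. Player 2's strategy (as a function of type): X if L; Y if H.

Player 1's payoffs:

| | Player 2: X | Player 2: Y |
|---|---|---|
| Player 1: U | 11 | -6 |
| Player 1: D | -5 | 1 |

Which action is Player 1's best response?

Compute Player 1's expected payoff for each action, taking the expectation over Player 2's type.
E[U] = 0.6·(11) + 0.4·(-6) = 4.2
E[D] = 0.6·(-5) + 0.4·(1) = -2.6
Best response: U (4.2 is the largest).

U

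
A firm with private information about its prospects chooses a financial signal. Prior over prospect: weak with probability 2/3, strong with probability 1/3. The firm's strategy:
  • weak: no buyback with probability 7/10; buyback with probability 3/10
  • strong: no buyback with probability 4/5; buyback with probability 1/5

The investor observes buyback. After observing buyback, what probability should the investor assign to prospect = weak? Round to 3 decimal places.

0.750

Apply Bayes' rule using the sender's strategy as the likelihood.
P(buyback) = (2/3)·(3/10) + (1/3)·(1/5) = 4/15
P(weak | buyback) = ((2/3)·(3/10)) / (4/15) = (1/5) / (4/15) = 3/4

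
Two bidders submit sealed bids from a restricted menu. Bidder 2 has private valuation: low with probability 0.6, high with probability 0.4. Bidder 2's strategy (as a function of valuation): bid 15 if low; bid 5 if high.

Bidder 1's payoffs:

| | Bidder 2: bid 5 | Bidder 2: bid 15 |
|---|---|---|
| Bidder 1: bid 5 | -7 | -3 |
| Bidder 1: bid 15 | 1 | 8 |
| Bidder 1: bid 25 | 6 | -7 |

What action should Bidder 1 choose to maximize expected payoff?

bid 15

E[bid 5] = 0.6·(-3) + 0.4·(-7) = -4.6
E[bid 15] = 0.6·(8) + 0.4·(1) = 5.2
E[bid 25] = 0.6·(-7) + 0.4·(6) = -1.8
Best response: bid 15 (5.2 is the largest).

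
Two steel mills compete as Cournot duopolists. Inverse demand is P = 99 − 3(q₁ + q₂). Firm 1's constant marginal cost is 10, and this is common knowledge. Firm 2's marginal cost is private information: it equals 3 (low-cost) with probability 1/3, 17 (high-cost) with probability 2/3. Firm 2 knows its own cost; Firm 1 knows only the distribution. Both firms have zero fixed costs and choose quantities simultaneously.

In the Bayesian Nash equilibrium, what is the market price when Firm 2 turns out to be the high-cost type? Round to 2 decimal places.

Firm 2 with cost c maximizes (99 − 3(q₁+q₂) − c)·q₂, giving q₂(c) = (99 − c − 3q₁)/6.
E[c₂] = 1/3·3 + 2/3·17 = 12.3333
Firm 1's FOC against E[q₂] yields q₁ = (99 − 2·10 + E[c₂])/9 = (99 − 20 + 12.3333)/9 = 10.1481.
q₂(high-cost) = 8.59259, so P = 99 − 3·(10.1481 + 8.59259) = 42.7778.

42.78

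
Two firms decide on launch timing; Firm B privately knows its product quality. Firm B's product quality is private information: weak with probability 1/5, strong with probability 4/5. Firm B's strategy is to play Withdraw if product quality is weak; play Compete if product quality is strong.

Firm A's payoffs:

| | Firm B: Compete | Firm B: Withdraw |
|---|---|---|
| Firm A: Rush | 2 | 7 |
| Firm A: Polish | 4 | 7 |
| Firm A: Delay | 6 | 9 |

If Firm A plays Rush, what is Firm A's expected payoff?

3

E[Rush] = 1/5·7 + 4/5·2 = 7/5 + 8/5 = 3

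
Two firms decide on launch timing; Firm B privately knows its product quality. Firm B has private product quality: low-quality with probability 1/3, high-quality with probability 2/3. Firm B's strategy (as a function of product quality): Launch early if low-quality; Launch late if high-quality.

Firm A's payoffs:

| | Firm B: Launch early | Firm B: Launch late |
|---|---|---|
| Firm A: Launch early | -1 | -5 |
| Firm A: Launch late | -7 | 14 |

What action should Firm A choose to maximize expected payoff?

E[Launch early] = 1/3·(-1) + 2/3·(-5) = -11/3
E[Launch late] = 1/3·(-7) + 2/3·(14) = 7
Best response: Launch late (7 is the largest).

Launch late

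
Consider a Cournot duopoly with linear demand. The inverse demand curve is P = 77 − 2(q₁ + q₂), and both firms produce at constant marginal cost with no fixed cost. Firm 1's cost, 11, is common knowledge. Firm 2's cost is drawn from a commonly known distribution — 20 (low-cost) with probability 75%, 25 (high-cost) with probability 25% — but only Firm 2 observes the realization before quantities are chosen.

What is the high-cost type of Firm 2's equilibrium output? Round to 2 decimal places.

Type-c best response for Firm 2: q₂(c) = (77 − c)/4 − q₁/2.
Firm 1 maximizes expected profit; its first-order condition is 77 − 4q₁ − 2E[q₂] − 11 = 0.
Substituting E[q₂] and solving: E[c₂] = 21.25, so q₁ = (77 − 2·11 + 21.25)/6 = 12.7083.
q₂(high-cost) = (77 − 25 − 2·12.7083)/4 = 6.64583.

6.65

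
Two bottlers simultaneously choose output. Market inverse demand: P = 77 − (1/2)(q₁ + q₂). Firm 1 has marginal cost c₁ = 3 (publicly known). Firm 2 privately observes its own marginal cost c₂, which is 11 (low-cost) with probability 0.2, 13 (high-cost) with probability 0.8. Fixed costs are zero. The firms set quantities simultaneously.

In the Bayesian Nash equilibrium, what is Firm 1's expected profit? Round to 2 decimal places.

Type-c best response for Firm 2: q₂(c) = (77 − c) − q₁/2.
Firm 1 maximizes expected profit; its first-order condition is 77 − q₁ − (1/2)E[q₂] − 3 = 0.
Substituting E[q₂] and solving: E[c₂] = 12.6, so q₁ = (77 − 2·3 + 12.6)/(3/2) = 55.7333.
E[P] = 77 − (1/2)·(q₁ + E[q₂]) = 30.8667; Firm 1's expected profit = (E[P] − 3)·q₁ = (30.8667 − 3)·55.7333 = 1553.1.

1553.10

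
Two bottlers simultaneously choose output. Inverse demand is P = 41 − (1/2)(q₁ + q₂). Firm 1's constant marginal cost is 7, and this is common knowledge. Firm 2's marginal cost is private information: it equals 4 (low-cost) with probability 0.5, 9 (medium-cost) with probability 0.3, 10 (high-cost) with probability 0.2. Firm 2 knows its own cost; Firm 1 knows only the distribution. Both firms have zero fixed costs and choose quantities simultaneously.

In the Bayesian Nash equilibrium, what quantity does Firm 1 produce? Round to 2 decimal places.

22.47

Type-c best response for Firm 2: q₂(c) = (41 − c) − q₁/2.
Firm 1 maximizes expected profit; its first-order condition is 41 − q₁ − (1/2)E[q₂] − 7 = 0.
Substituting E[q₂] and solving: E[c₂] = 6.7, so q₁ = (41 − 2·7 + 6.7)/(3/2) = 22.4667.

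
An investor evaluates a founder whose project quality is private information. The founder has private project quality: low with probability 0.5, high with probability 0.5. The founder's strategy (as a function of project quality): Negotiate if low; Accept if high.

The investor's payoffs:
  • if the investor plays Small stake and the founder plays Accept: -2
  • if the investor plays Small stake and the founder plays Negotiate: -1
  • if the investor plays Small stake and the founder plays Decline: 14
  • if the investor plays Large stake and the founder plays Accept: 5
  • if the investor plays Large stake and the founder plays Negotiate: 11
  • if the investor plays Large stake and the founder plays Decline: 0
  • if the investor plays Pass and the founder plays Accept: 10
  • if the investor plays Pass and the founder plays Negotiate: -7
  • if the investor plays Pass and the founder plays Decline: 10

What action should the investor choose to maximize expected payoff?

Large stake

E[Small stake] = 0.5·(-1) + 0.5·(-2) = -1.5
E[Large stake] = 0.5·(11) + 0.5·(5) = 8
E[Pass] = 0.5·(-7) + 0.5·(10) = 1.5
Best response: Large stake (8 is the largest).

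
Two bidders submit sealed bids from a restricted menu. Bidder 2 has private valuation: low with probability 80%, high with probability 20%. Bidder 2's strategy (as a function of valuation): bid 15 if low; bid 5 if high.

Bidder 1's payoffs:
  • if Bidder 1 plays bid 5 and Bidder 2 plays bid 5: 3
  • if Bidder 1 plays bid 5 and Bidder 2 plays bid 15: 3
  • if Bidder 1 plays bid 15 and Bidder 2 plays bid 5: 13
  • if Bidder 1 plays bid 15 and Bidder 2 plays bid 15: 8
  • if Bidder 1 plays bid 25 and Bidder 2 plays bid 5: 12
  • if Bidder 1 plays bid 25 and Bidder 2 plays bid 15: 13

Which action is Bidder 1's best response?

bid 25

E[bid 5] = 0.8·(3) + 0.2·(3) = 3
E[bid 15] = 0.8·(8) + 0.2·(13) = 9
E[bid 25] = 0.8·(13) + 0.2·(12) = 12.8
Best response: bid 25 (12.8 is the largest).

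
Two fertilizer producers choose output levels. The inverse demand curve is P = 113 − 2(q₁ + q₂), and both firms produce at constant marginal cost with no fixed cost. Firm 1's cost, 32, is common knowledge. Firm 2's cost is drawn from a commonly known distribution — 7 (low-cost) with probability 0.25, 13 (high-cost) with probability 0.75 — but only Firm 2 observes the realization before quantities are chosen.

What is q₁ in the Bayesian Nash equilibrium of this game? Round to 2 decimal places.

Firm 2 with cost c maximizes (113 − 2(q₁+q₂) − c)·q₂, giving q₂(c) = (113 − c − 2q₁)/4.
E[c₂] = 0.25·7 + 0.75·13 = 11.5
Firm 1's FOC against E[q₂] yields q₁ = (113 − 2·32 + E[c₂])/6 = (113 − 64 + 11.5)/6 = 10.0833.

10.08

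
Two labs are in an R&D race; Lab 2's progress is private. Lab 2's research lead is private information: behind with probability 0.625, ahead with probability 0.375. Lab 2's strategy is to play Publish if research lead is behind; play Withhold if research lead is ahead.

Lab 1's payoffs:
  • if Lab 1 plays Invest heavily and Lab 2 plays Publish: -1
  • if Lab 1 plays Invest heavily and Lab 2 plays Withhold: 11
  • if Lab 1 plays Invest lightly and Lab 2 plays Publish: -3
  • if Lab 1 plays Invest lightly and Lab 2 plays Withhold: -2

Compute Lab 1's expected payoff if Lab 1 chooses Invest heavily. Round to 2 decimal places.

3.50

E[Invest heavily] = 0.625·(-1) + 0.375·11 = (-0.625) + 4.125 = 3.5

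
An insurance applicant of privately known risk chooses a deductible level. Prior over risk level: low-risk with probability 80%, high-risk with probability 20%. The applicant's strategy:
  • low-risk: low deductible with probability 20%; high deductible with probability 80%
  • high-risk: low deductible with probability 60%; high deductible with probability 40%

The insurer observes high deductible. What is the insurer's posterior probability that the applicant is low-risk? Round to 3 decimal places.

P(high deductible) = 0.8·0.8 + 0.2·0.4 = 0.72
P(low-risk | high deductible) = (0.8·0.8) / 0.72 = 0.64 / 0.72 = 0.888889

0.889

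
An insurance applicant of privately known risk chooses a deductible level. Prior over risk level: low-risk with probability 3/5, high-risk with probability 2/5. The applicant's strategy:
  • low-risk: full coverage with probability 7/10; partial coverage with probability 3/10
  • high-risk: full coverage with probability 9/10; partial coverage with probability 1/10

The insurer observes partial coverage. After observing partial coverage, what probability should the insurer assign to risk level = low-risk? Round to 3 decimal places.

0.818

Apply Bayes' rule using the sender's strategy as the likelihood.
P(partial coverage) = (3/5)·(3/10) + (2/5)·(1/10) = 11/50
P(low-risk | partial coverage) = ((3/5)·(3/10)) / (11/50) = (9/50) / (11/50) = 9/11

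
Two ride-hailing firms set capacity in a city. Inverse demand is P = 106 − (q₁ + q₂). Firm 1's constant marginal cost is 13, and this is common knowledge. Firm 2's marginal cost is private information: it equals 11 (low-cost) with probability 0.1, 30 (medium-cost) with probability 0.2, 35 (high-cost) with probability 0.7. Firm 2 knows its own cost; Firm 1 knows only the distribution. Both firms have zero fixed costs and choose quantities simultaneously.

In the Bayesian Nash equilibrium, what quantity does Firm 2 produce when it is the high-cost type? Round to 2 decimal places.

Type-c best response for Firm 2: q₂(c) = (106 − c)/2 − q₁/2.
Firm 1 maximizes expected profit; its first-order condition is 106 − 2q₁ − E[q₂] − 13 = 0.
Substituting E[q₂] and solving: E[c₂] = 31.6, so q₁ = (106 − 2·13 + 31.6)/3 = 37.2.
q₂(high-cost) = (106 − 35 − 37.2)/2 = 16.9.

16.90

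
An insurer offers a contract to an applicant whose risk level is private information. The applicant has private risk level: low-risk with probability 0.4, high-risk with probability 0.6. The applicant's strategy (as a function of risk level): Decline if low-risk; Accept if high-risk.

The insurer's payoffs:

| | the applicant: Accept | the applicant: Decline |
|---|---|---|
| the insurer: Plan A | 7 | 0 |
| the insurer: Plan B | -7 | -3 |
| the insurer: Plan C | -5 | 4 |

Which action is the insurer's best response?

E[Plan A] = 0.4·(0) + 0.6·(7) = 4.2
E[Plan B] = 0.4·(-3) + 0.6·(-7) = -5.4
E[Plan C] = 0.4·(4) + 0.6·(-5) = -1.4
Best response: Plan A (4.2 is the largest).

Plan A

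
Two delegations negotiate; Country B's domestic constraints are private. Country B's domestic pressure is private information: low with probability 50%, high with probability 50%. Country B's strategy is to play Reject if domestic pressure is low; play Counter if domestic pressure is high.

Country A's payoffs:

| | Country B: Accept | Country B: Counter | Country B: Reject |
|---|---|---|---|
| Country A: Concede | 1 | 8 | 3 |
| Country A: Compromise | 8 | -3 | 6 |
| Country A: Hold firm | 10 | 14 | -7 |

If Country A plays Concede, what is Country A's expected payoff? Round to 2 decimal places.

5.50

E[Concede] = 0.5·3 + 0.5·8 = 1.5 + 4 = 5.5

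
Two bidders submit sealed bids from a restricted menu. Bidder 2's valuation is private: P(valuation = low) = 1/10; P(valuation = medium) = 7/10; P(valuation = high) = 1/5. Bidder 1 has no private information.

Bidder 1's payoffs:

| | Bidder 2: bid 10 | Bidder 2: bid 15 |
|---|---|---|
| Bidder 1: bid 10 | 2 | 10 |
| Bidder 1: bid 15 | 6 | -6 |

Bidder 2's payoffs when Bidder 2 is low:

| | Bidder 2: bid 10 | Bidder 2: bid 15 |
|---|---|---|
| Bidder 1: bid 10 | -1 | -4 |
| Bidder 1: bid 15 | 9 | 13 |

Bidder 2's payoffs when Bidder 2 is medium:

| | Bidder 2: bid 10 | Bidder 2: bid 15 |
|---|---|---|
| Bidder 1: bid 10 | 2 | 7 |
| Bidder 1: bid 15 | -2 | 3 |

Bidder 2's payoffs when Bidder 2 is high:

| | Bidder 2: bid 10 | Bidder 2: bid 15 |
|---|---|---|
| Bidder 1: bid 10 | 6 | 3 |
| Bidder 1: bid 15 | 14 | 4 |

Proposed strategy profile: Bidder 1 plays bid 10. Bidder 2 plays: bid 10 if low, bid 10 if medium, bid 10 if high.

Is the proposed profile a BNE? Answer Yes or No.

No

A profile is a BNE iff every type of every player is best-responding given beliefs about the other side.
Bidder 1 plays bid 10: E[bid 10] = 1/10·(2) + 7/10·(2) + 1/5·(2) = 2; E[bid 15] = 6. Not best-responding. ✗
Bidder 2 (valuation low), facing bid 10: bid 10 gives -1, bid 15 gives -4. Proposed bid 10 is best. ✓
Bidder 2 (valuation medium), facing bid 10: bid 10 gives 2, bid 15 gives 7. Proposed bid 10 is not best — profitable deviation exists. ✗
Bidder 2 (valuation high), facing bid 10: bid 10 gives 6, bid 15 gives 3. Proposed bid 10 is best. ✓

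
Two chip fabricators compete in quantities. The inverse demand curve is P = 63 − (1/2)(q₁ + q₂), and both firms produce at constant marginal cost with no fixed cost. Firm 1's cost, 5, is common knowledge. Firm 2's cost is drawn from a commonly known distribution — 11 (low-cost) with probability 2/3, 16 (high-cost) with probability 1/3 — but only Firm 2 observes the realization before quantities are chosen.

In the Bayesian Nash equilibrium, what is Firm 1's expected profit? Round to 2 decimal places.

958.25

Each type of Firm 2 best-responds to q₁; Firm 1 best-responds to the expected q₂ over Firm 2's types.
Firm 2 with cost c maximizes (63 − (1/2)(q₁+q₂) − c)·q₂, giving q₂(c) = (63 − c − (1/2)q₁).
E[c₂] = 2/3·11 + 1/3·16 = 12.6667
Firm 1's FOC against E[q₂] yields q₁ = (63 − 2·5 + E[c₂])/(3/2) = (63 − 10 + 12.6667)/(3/2) = 43.7778.
E[P] = 63 − (1/2)·(q₁ + E[q₂]) = 26.8889; Firm 1's expected profit = (E[P] − 5)·q₁ = (26.8889 − 5)·43.7778 = 958.247.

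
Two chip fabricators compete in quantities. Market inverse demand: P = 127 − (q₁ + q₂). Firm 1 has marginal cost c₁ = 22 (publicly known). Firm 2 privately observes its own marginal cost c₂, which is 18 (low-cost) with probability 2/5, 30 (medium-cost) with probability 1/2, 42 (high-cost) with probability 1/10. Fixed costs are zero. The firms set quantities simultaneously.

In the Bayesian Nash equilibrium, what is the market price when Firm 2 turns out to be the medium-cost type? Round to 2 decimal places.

60.27

Each type of Firm 2 best-responds to q₁; Firm 1 best-responds to the expected q₂ over Firm 2's types.
Firm 2 with cost c maximizes (127 − (q₁+q₂) − c)·q₂, giving q₂(c) = (127 − c − q₁)/2.
E[c₂] = 2/5·18 + 1/2·30 + 1/10·42 = 26.4
Firm 1's FOC against E[q₂] yields q₁ = (127 − 2·22 + E[c₂])/3 = (127 − 44 + 26.4)/3 = 36.4667.
q₂(medium-cost) = 30.2667, so P = 127 − (36.4667 + 30.2667) = 60.2667.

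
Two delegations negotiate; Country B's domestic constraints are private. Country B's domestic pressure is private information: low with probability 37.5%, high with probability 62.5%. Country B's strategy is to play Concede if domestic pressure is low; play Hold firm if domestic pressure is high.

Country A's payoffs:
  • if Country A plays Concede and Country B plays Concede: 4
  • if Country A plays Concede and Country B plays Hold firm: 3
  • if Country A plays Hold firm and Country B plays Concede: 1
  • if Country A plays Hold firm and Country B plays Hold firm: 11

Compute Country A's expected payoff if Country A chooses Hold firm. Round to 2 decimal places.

E[Hold firm] = 0.375·1 + 0.625·11 = 0.375 + 6.875 = 7.25

7.25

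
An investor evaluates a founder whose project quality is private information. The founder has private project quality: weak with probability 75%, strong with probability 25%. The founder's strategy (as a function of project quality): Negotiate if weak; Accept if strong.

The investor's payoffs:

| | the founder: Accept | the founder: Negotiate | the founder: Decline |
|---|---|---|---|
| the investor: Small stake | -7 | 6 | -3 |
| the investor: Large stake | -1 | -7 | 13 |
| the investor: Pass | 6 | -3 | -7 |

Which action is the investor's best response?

Small stake

E[Small stake] = 0.75·(6) + 0.25·(-7) = 2.75
E[Large stake] = 0.75·(-7) + 0.25·(-1) = -5.5
E[Pass] = 0.75·(-3) + 0.25·(6) = -0.75
Best response: Small stake (2.75 is the largest).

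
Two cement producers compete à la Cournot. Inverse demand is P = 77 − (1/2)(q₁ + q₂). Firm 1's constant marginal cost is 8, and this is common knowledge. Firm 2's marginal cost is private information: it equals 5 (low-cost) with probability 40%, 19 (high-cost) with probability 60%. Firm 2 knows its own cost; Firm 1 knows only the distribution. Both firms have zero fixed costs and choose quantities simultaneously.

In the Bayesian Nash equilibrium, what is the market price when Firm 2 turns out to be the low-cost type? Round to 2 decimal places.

Type-c best response for Firm 2: q₂(c) = (77 − c) − q₁/2.
Firm 1 maximizes expected profit; its first-order condition is 77 − q₁ − (1/2)E[q₂] − 8 = 0.
Substituting E[q₂] and solving: E[c₂] = 13.4, so q₁ = (77 − 2·8 + 13.4)/(3/2) = 49.6.
q₂(low-cost) = 47.2, so P = 77 − (1/2)·(49.6 + 47.2) = 28.6.

28.60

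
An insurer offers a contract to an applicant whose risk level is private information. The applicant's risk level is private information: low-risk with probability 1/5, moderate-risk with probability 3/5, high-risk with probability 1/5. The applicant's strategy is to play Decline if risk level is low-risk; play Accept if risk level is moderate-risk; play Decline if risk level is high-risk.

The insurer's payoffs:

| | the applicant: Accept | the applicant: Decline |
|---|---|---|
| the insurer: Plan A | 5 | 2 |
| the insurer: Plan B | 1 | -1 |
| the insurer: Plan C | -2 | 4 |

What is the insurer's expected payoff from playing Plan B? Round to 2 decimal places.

0.20

Take the expectation over the applicant's risk level, weighting each type's action by its prior probability.
E[Plan B] = 1/5·(-1) + 3/5·1 + 1/5·(-1) = (-1/5) + 3/5 + (-1/5) = 1/5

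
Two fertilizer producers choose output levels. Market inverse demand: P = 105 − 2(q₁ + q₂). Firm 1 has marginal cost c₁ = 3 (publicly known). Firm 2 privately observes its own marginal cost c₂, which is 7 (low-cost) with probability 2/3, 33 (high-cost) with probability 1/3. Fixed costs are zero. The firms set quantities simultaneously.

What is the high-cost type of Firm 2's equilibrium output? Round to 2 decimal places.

8.44

Type-c best response for Firm 2: q₂(c) = (105 − c)/4 − q₁/2.
Firm 1 maximizes expected profit; its first-order condition is 105 − 4q₁ − 2E[q₂] − 3 = 0.
Substituting E[q₂] and solving: E[c₂] = 15.6667, so q₁ = (105 − 2·3 + 15.6667)/6 = 19.1111.
q₂(high-cost) = (105 − 33 − 2·19.1111)/4 = 8.44444.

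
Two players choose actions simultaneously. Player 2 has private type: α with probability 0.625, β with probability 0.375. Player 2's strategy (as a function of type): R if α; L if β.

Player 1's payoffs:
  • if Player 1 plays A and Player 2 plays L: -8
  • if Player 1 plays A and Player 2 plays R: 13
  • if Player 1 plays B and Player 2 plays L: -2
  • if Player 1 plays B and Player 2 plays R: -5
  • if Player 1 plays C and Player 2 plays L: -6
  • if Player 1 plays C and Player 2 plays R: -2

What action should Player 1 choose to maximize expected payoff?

E[A] = 0.625·(13) + 0.375·(-8) = 5.125
E[B] = 0.625·(-5) + 0.375·(-2) = -3.875
E[C] = 0.625·(-2) + 0.375·(-6) = -3.5
Best response: A (5.125 is the largest).

A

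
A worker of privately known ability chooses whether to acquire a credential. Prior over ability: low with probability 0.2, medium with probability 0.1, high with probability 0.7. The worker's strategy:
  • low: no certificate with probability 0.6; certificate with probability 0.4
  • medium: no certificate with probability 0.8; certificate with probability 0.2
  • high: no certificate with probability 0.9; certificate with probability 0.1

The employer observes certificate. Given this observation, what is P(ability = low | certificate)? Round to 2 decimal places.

0.47

P(certificate) = 0.2·0.4 + 0.1·0.2 + 0.7·0.1 = 0.17
P(low | certificate) = (0.2·0.4) / 0.17 = 0.08 / 0.17 = 0.470588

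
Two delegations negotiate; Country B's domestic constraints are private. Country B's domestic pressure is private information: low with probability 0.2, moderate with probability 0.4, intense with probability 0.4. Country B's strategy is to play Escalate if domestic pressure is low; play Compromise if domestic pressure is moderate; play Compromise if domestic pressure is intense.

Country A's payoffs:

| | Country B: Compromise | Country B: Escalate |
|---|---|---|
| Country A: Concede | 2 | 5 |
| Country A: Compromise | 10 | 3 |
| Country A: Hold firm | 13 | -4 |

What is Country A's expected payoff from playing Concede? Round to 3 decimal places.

2.600

Take the expectation over Country B's domestic pressure, weighting each type's action by its prior probability.
E[Concede] = 0.2·5 + 0.4·2 + 0.4·2 = 1 + 0.8 + 0.8 = 2.6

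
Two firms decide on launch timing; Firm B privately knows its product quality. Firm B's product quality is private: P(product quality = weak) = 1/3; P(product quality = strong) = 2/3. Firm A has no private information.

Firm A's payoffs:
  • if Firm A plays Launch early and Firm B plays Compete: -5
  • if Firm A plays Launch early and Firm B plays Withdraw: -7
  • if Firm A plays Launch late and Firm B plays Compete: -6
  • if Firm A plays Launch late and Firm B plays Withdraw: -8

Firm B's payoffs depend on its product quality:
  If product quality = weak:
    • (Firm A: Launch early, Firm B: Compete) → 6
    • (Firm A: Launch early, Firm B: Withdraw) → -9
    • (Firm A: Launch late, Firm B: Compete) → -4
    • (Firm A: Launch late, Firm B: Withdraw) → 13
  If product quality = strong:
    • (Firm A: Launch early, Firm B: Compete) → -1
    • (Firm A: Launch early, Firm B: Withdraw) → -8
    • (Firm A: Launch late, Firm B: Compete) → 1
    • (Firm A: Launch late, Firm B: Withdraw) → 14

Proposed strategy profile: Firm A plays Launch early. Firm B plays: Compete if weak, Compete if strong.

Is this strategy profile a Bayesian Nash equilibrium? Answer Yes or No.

Firm A plays Launch early: E[Launch early] = 1/3·(-5) + 2/3·(-5) = -5; E[Launch late] = -6. Best-responding. ✓
Firm B (product quality weak), facing Launch early: Compete gives 6, Withdraw gives -9. Proposed Compete is best. ✓
Firm B (product quality strong), facing Launch early: Compete gives -1, Withdraw gives -8. Proposed Compete is best. ✓

Yes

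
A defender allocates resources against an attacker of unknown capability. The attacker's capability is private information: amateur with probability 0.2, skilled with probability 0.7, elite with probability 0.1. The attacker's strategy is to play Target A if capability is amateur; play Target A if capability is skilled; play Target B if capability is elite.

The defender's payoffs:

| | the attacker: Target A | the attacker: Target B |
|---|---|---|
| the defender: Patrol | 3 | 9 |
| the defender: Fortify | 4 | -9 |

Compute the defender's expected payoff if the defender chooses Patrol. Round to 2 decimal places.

E[Patrol] = 0.2·3 + 0.7·3 + 0.1·9 = 0.6 + 2.1 + 0.9 = 3.6

3.60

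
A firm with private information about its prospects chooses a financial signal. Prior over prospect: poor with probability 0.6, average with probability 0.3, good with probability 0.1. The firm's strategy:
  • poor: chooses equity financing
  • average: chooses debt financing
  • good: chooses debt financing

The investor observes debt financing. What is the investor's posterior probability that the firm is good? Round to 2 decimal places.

P(debt financing) = 0.6·0 + 0.3·1 + 0.1·1 = 0.4
P(good | debt financing) = (0.1·1) / 0.4 = 0.1 / 0.4 = 0.25

0.25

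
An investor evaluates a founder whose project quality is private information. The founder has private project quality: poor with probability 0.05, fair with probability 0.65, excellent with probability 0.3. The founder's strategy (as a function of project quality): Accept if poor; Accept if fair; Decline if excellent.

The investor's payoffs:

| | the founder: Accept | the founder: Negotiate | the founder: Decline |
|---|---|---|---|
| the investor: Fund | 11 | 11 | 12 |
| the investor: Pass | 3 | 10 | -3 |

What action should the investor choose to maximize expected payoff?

E[Fund] = 0.05·(11) + 0.65·(11) + 0.3·(12) = 11.3
E[Pass] = 0.05·(3) + 0.65·(3) + 0.3·(-3) = 1.2
Best response: Fund (11.3 is the largest).

Fund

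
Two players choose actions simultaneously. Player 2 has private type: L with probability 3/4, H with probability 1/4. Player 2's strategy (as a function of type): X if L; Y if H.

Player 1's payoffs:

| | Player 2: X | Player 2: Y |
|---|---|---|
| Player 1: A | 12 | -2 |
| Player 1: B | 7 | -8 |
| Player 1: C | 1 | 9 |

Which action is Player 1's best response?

A

E[A] = 3/4·(12) + 1/4·(-2) = 17/2
E[B] = 3/4·(7) + 1/4·(-8) = 13/4
E[C] = 3/4·(1) + 1/4·(9) = 3
Best response: A (17/2 is the largest).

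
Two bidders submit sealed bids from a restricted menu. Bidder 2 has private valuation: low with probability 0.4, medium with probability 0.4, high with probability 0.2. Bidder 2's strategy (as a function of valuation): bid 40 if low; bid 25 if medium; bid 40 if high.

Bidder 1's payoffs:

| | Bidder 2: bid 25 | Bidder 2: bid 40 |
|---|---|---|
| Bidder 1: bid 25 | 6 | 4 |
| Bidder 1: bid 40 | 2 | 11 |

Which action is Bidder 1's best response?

bid 40

E[bid 25] = 0.4·(4) + 0.4·(6) + 0.2·(4) = 4.8
E[bid 40] = 0.4·(11) + 0.4·(2) + 0.2·(11) = 7.4
Best response: bid 40 (7.4 is the largest).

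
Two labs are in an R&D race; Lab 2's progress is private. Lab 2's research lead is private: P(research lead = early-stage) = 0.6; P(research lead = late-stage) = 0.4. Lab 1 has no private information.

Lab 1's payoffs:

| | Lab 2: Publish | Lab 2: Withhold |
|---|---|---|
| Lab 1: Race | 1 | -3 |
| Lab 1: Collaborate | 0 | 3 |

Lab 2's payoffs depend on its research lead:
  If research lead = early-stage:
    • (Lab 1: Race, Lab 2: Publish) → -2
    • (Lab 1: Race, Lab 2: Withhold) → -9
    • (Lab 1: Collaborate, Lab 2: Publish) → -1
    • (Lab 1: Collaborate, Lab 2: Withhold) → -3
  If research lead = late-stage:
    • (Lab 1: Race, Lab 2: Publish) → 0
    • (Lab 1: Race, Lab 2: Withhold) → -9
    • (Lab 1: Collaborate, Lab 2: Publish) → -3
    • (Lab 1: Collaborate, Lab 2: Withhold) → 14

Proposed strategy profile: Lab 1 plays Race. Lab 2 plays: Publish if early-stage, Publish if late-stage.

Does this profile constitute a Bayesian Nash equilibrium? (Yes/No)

Yes

Lab 1 plays Race: E[Race] = 0.6·(1) + 0.4·(1) = 1; E[Collaborate] = 0. Best-responding. ✓
Lab 2 (research lead early-stage), facing Race: Publish gives -2, Withhold gives -9. Proposed Publish is best. ✓
Lab 2 (research lead late-stage), facing Race: Publish gives 0, Withhold gives -9. Proposed Publish is best. ✓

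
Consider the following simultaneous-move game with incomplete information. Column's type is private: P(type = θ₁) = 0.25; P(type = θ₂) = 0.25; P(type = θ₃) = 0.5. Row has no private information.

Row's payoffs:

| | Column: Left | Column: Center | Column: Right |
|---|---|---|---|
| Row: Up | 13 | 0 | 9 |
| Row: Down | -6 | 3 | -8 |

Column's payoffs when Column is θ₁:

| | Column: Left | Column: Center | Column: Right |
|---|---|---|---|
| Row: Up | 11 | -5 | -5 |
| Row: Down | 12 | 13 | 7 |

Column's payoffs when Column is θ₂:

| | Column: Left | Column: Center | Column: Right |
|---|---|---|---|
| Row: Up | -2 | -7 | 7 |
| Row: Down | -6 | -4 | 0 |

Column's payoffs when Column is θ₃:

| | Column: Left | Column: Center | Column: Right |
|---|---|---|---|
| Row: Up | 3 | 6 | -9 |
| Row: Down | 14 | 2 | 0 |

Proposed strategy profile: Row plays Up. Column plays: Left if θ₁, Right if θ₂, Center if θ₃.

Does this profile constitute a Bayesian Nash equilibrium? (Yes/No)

Yes

Row plays Up: E[Up] = 0.25·(13) + 0.25·(9) + 0.5·(0) = 5.5; E[Down] = -2. Best-responding. ✓
Column (type θ₁), facing Up: Left gives 11, Center gives -5, Right gives -5. Proposed Left is best. ✓
Column (type θ₂), facing Up: Left gives -2, Center gives -7, Right gives 7. Proposed Right is best. ✓
Column (type θ₃), facing Up: Left gives 3, Center gives 6, Right gives -9. Proposed Center is best. ✓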